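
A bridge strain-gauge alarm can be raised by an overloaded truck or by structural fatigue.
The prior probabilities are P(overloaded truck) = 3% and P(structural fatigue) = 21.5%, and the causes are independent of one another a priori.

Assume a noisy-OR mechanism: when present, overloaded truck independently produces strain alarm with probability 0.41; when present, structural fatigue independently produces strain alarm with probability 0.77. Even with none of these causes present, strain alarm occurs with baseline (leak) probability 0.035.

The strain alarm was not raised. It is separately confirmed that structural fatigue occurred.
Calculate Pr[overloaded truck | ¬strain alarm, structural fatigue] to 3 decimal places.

Under noisy-OR, P(strain alarm | causes) = 1 − (1−0.035)·∏(1−qᵢ) over the active causes.
Numerator (weight on configurations with overloaded truck): 0.13095*0.03 = 0.003929
Denominator P(¬strain alarm | structural fatigue): 0.22195*0.97 + 0.13095*0.03 = 0.219220
Posterior = 0.003929 / 0.219220 ≈ 0.018

Pr[overloaded truck | ¬strain alarm, structural fatigue] ≈ 0.018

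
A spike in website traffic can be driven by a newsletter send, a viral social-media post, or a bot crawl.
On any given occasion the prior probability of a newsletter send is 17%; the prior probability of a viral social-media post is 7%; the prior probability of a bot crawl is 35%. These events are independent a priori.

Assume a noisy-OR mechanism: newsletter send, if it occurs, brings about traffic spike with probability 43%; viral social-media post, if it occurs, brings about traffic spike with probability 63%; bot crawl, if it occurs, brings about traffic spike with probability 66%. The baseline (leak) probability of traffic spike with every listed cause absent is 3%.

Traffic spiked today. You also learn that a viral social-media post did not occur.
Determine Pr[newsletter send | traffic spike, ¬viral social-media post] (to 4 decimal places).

Under noisy-OR, P(traffic spike | causes) = 1 − (1−0.03)·∏(1−qᵢ) over the active causes.
P(traffic spike | ¬viral social-media post) = 0.03*0.83*0.65 + 0.6702*0.83*0.35 + 0.4471*0.17*0.65 + 0.812014*0.17*0.35 = 0.016185 + 0.194693 + 0.049405 + 0.048315 = 0.308598
The newsletter send-present share is 0.049405 + 0.048315 = 0.097720.
Hence the posterior is 0.097720/0.308598 ≈ 0.3167.

Pr[newsletter send | traffic spike, ¬viral social-media post] ≈ 0.3167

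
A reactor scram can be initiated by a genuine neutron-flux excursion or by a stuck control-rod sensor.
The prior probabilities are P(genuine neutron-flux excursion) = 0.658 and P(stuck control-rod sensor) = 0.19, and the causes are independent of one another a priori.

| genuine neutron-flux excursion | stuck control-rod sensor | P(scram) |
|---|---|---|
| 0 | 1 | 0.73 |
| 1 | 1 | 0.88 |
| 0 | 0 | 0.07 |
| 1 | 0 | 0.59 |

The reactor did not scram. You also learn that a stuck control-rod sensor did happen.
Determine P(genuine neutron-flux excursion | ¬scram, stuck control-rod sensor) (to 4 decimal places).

Enumerate both values of genuine neutron-flux excursion and weight by the priors:
  P(¬scram | stuck control-rod sensor) = 0.27*0.342 + 0.12*0.658
        = 0.092340 + 0.078960 = 0.171300
Configurations with genuine neutron-flux excursion contribute 0.078960, so
  P(genuine neutron-flux excursion | ¬scram, stuck control-rod sensor) = 0.078960 / 0.171300 ≈ 0.4609

P(genuine neutron-flux excursion | ¬scram, stuck control-rod sensor) ≈ 0.4609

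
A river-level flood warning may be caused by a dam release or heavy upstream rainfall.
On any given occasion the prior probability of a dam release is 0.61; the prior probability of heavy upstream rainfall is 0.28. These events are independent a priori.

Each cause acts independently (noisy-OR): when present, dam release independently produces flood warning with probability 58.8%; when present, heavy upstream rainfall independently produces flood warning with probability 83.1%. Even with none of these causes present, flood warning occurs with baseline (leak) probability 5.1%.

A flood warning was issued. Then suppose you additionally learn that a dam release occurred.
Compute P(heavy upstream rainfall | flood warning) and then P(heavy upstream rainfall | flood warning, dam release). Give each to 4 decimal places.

Under noisy-OR, P(flood warning | causes) = 1 − (1−0.051)·∏(1−qᵢ) over the active causes.
Weight on heavy upstream rainfall=true, given the evidence: 0.091686 + 0.159514 = 0.251200
Normalizer over all consistent configurations: 0.051·0.39·0.72 + 0.839619·0.39·0.28 + 0.609012·0.61·0.72 + 0.933923·0.61·0.28 = 0.532999
P(heavy upstream rainfall | flood warning) = 0.251200/0.532999 ≈ 0.4713

Now condition on the additional information:
P(flood warning | dam release) = 0.609012·0.72 + 0.933923·0.28 = 0.438489 + 0.261498 = 0.699987
The heavy upstream rainfall-present share is 0.933923·0.28 = 0.261498.
P(heavy upstream rainfall | flood warning, dam release) = 0.261498 / 0.699987 ≈ 0.3736
This is intercausal reasoning (explaining away): once dam release accounts for the flood warning, heavy upstream rainfall becomes less likely.

P(heavy upstream rainfall | flood warning) ≈ 0.4713; P(heavy upstream rainfall | flood warning, dam release) ≈ 0.3736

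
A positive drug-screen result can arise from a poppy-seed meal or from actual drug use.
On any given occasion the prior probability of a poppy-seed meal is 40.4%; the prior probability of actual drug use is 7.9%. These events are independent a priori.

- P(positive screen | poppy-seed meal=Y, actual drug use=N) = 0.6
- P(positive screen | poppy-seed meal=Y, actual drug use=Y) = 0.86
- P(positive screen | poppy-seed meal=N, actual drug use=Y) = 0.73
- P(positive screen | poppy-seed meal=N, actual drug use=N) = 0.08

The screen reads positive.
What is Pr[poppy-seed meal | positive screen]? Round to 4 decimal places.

Pr[poppy-seed meal | positive screen] ≈ 0.7620

Weight on poppy-seed meal=true, given the evidence: 0.223250 + 0.027448 = 0.250698
Normalizer over all consistent configurations: 0.08*0.596*0.921 + 0.73*0.596*0.079 + 0.6*0.404*0.921 + 0.86*0.404*0.079 = 0.328982
P(poppy-seed meal | positive screen) = 0.250698/0.328982 ≈ 0.7620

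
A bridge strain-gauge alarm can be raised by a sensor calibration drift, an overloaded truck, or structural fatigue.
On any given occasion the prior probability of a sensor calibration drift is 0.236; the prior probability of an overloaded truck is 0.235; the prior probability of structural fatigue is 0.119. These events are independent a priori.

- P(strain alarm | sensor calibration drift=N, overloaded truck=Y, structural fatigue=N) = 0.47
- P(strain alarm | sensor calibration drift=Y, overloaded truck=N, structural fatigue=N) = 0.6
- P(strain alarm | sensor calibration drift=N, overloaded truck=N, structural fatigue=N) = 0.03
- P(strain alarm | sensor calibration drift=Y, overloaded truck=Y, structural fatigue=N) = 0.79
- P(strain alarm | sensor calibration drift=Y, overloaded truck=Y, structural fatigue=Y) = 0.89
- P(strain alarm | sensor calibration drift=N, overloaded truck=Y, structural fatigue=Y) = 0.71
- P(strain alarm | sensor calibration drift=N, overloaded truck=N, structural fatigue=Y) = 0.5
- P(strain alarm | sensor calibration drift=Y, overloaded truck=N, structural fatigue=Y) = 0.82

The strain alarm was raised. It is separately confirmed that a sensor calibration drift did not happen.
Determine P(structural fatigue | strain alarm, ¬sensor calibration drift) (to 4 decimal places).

P(structural fatigue | strain alarm, ¬sensor calibration drift) ≈ 0.3574

P(strain alarm | ¬sensor calibration drift) = 0.03*0.765*0.881 + 0.5*0.765*0.119 + 0.47*0.235*0.881 + 0.71*0.235*0.119 = 0.020219 + 0.045517 + 0.097306 + 0.019855 = 0.182897
Of this, 0.065372 comes from 0.045517 + 0.019855 (the structural fatigue=true cases).
P(structural fatigue | strain alarm, ¬sensor calibration drift) = 0.065372 / 0.182897 ≈ 0.3574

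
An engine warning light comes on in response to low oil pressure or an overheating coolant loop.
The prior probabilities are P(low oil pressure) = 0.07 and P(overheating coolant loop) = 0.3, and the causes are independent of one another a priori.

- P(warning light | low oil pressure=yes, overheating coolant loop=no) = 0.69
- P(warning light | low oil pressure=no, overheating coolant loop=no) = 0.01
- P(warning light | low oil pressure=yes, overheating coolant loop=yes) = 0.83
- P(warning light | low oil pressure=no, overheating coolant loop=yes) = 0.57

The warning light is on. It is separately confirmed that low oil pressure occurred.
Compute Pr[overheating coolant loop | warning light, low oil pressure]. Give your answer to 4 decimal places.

Weight on overheating coolant loop=true, given the evidence: 0.83×0.3 = 0.249000
The normalizing constant is 0.69×0.7 + 0.83×0.3 = 0.732000
Posterior = 0.249000 / 0.732000 ≈ 0.3402

Pr[overheating coolant loop | warning light, low oil pressure] ≈ 0.3402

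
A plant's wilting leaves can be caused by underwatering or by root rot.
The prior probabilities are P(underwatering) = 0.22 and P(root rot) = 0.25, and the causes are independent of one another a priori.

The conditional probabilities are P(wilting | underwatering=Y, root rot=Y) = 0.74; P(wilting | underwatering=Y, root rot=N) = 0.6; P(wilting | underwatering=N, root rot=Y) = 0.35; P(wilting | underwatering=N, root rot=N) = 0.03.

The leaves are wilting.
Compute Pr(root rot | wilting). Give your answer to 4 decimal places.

Sum P(wilting|·) weighted by the priors over the 4 (underwatering, root rot) configurations:
  P(wilting) = 0.03*0.78*0.75 + 0.35*0.78*0.25 + 0.6*0.22*0.75 + 0.74*0.22*0.25
        = 0.017550 + 0.068250 + 0.099000 + 0.040700 = 0.225500
Configurations with root rot contribute 0.108950, so
  P(root rot | wilting) = 0.108950 / 0.225500 ≈ 0.4831

Pr(root rot | wilting) ≈ 0.4831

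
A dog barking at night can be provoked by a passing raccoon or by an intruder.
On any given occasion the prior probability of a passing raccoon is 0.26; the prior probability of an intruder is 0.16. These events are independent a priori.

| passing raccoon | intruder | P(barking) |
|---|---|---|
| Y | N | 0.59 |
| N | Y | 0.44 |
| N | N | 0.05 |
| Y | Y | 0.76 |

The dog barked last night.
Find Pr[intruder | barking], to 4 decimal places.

Pr[intruder | barking] ≈ 0.3436

P(barking) = 0.05*0.74*0.84 + 0.44*0.74*0.16 + 0.59*0.26*0.84 + 0.76*0.26*0.16 = 0.031080 + 0.052096 + 0.128856 + 0.031616 = 0.243648
Restricting to configurations with intruder present: 0.052096 + 0.031616 = 0.083712.
Hence the posterior is 0.083712/0.243648 ≈ 0.3436.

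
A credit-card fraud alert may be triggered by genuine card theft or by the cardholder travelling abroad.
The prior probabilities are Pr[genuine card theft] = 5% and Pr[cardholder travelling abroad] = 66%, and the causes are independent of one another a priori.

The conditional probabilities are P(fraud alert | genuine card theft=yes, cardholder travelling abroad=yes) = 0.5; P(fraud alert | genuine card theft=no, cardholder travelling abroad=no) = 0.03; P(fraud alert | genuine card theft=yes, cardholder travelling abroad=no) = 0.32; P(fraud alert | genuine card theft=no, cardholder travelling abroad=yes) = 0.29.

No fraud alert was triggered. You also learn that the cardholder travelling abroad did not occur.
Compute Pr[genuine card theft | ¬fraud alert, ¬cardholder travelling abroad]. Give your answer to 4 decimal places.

Enumerate both values of genuine card theft and weight by the priors:
  P(¬fraud alert | ¬cardholder travelling abroad) = 0.97*0.95 + 0.68*0.05
        = 0.921500 + 0.034000 = 0.955500
The terms with genuine card theft present sum to 0.034000, so
  P(genuine card theft | ¬fraud alert, ¬cardholder travelling abroad) = 0.034000 / 0.955500 ≈ 0.0356

Pr[genuine card theft | ¬fraud alert, ¬cardholder travelling abroad] ≈ 0.0356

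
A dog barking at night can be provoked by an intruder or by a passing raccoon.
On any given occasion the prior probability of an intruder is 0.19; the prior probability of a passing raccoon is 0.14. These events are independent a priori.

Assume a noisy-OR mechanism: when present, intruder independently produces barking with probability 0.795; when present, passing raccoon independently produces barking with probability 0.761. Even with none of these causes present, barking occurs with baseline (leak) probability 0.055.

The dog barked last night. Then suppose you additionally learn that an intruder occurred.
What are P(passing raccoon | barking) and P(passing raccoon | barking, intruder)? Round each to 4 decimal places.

Under noisy-OR, P(barking | causes) = 1 − (1−0.055)·∏(1−qᵢ) over the active causes.
For the numerator, keep only passing raccoon=true terms: 0.087788 + 0.025368 = 0.113156
Normalizer over all consistent configurations: 0.055*0.81*0.86 + 0.774145*0.81*0.14 + 0.806275*0.19*0.86 + 0.9537*0.19*0.14 = 0.283214
P(passing raccoon | barking) = 0.113156/0.283214 ≈ 0.3995

With the extra evidence:
Numerator (weight on configurations with passing raccoon): 0.9537·0.14 = 0.133518
The normalizing constant is 0.806275·0.86 + 0.9537·0.14 = 0.826914
P(passing raccoon | barking, intruder) = 0.133518/0.826914 ≈ 0.1615
— intruder explains away the evidence for passing raccoon.

P(passing raccoon | barking) ≈ 0.3995; P(passing raccoon | barking, intruder) ≈ 0.1615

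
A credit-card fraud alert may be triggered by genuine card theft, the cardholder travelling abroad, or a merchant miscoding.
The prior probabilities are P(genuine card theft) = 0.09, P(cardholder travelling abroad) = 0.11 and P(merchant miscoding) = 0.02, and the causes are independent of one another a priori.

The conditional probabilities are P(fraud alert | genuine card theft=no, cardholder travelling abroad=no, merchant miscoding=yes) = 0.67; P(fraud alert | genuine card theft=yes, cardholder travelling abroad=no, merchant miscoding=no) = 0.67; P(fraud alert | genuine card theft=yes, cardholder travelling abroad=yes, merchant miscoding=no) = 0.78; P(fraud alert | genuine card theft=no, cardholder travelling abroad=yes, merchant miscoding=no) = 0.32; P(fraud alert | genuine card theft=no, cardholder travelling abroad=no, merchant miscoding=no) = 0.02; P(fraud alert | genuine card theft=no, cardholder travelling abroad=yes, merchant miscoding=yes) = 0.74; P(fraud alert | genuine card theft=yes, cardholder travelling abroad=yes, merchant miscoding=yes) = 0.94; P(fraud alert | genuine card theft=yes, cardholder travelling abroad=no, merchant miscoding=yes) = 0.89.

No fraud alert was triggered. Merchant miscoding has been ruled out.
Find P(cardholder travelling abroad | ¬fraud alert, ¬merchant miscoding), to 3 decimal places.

P(cardholder travelling abroad | ¬fraud alert, ¬merchant miscoding) ≈ 0.079

Sum P(¬fraud alert|·) weighted by the priors over the 4 (genuine card theft, cardholder travelling abroad) configurations:
  P(¬fraud alert | ¬merchant miscoding) = 0.98×0.91×0.89 + 0.68×0.91×0.11 + 0.33×0.09×0.89 + 0.22×0.09×0.11
        = 0.793702 + 0.068068 + 0.026433 + 0.002178 = 0.890381
Configurations with cardholder travelling abroad contribute 0.070246, so
  P(cardholder travelling abroad | ¬fraud alert, ¬merchant miscoding) = 0.070246 / 0.890381 ≈ 0.079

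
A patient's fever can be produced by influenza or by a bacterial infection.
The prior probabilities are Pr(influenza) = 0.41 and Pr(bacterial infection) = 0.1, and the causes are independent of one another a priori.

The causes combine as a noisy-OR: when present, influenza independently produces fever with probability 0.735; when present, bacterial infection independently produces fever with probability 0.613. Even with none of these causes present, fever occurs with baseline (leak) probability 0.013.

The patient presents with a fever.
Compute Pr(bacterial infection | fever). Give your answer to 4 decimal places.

Pr(bacterial infection | fever) ≈ 0.2079

Under noisy-OR, P(fever | causes) = 1 − (1−0.013)·∏(1−qᵢ) over the active causes.
By total probability over the 4 (influenza, bacterial infection) configurations:
  P(fever) = 0.013×0.59×0.9 + 0.618031×0.59×0.1 + 0.738445×0.41×0.9 + 0.898778×0.41×0.1
        = 0.006903 + 0.036464 + 0.272486 + 0.036850 = 0.352703
Configurations with bacterial infection contribute 0.073314, so
  P(bacterial infection | fever) = 0.073314 / 0.352703 ≈ 0.2079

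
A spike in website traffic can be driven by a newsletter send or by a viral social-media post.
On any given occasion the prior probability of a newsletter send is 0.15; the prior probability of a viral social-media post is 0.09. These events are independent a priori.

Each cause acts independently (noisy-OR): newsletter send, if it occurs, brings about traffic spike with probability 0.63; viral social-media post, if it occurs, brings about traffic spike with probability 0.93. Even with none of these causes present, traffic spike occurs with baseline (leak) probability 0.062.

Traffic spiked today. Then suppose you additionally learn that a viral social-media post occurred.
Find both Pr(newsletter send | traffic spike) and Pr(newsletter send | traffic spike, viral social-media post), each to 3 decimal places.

Pr(newsletter send | traffic spike) ≈ 0.461; Pr(newsletter send | traffic spike, viral social-media post) ≈ 0.156

Under noisy-OR, P(traffic spike | causes) = 1 − (1−0.062)·∏(1−qᵢ) over the active causes.
Weight on newsletter send=true, given the evidence: 0.089126 + 0.013172 = 0.102298
The normalizing constant is 0.062*0.85*0.91 + 0.93434*0.85*0.09 + 0.65294*0.15*0.91 + 0.975706*0.15*0.09 = 0.221732
P(newsletter send | traffic spike) = 0.102298/0.221732 ≈ 0.461

With the extra evidence:
P(traffic spike | viral social-media post) = 0.93434*0.85 + 0.975706*0.15 = 0.794189 + 0.146356 = 0.940545
Of this, 0.146356 comes from 0.975706*0.15 (the newsletter send=true cases).
Hence the posterior is 0.146356/0.940545 ≈ 0.156.
The drop from 0.461 to 0.156 is the explaining-away (discounting) effect.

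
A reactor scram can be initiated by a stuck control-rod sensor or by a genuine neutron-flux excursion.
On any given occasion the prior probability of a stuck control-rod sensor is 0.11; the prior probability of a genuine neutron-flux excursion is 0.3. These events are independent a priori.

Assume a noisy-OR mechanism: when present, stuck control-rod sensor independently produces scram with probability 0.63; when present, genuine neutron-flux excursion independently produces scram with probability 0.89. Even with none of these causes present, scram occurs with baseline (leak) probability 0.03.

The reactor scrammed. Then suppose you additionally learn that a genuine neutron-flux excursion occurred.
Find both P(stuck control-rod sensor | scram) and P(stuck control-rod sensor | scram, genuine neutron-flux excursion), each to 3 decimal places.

P(stuck control-rod sensor | scram) ≈ 0.240; P(stuck control-rod sensor | scram, genuine neutron-flux excursion) ≈ 0.117

Under noisy-OR, P(scram | causes) = 1 − (1−0.03)·∏(1−qᵢ) over the active causes.
Sum P(scram|·) weighted by the priors over the 4 (stuck control-rod sensor, genuine neutron-flux excursion) configurations:
  P(scram) = 0.03·0.89·0.7 + 0.8933·0.89·0.3 + 0.6411·0.11·0.7 + 0.960521·0.11·0.3
        = 0.018690 + 0.238511 + 0.049365 + 0.031697 = 0.338263
The terms with stuck control-rod sensor present sum to 0.081062, so
  P(stuck control-rod sensor | scram) = 0.081062 / 0.338263 ≈ 0.240

Now also conditioning on genuine neutron-flux excursion=true:
For the numerator, keep only stuck control-rod sensor=true terms: 0.960521×0.11 = 0.105657
Normalizer over all consistent configurations: 0.8933×0.89 + 0.960521×0.11 = 0.900694
P(stuck control-rod sensor | scram, genuine neutron-flux excursion) = 0.105657/0.900694 ≈ 0.117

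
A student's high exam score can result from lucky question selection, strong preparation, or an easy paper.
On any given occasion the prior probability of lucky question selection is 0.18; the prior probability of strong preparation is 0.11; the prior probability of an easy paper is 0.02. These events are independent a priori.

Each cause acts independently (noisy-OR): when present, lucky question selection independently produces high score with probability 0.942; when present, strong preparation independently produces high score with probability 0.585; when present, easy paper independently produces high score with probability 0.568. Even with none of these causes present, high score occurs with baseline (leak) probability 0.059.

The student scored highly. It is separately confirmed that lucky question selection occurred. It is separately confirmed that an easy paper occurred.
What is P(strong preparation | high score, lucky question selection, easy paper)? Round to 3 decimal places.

P(strong preparation | high score, lucky question selection, easy paper) ≈ 0.111

Under noisy-OR, P(high score | causes) = 1 − (1−0.059)·∏(1−qᵢ) over the active causes.
Numerator (weight on configurations with strong preparation): 0.990215*0.11 = 0.108924
Denominator P(high score | lucky question selection, easy paper): 0.976422*0.89 + 0.990215*0.11 = 0.977940
P(strong preparation | high score, lucky question selection, easy paper) = 0.108924/0.977940 ≈ 0.111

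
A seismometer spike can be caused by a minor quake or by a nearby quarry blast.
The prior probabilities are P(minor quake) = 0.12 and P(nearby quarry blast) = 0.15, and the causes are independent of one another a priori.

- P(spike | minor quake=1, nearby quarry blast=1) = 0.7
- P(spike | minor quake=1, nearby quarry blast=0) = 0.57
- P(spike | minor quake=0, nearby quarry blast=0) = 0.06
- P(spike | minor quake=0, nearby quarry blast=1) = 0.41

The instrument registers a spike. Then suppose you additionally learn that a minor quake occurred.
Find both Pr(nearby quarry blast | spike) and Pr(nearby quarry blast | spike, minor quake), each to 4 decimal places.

Sum P(spike|·) weighted by the priors over the 4 (minor quake, nearby quarry blast) configurations:
  P(spike) = 0.06*0.88*0.85 + 0.41*0.88*0.15 + 0.57*0.12*0.85 + 0.7*0.12*0.15
        = 0.044880 + 0.054120 + 0.058140 + 0.012600 = 0.169740
Keeping only the nearby quarry blast-present terms gives 0.066720, so
  P(nearby quarry blast | spike) = 0.066720 / 0.169740 ≈ 0.3931

Now condition on the additional information:
Enumerate both values of nearby quarry blast and weight by the priors:
  P(spike | minor quake) = 0.57*0.85 + 0.7*0.15
        = 0.484500 + 0.105000 = 0.589500
Keeping only the nearby quarry blast-present terms gives 0.105000, so
  P(nearby quarry blast | spike, minor quake) = 0.105000 / 0.589500 ≈ 0.1781
— minor quake explains away the evidence for nearby quarry blast.

Pr(nearby quarry blast | spike) ≈ 0.3931; Pr(nearby quarry blast | spike, minor quake) ≈ 0.1781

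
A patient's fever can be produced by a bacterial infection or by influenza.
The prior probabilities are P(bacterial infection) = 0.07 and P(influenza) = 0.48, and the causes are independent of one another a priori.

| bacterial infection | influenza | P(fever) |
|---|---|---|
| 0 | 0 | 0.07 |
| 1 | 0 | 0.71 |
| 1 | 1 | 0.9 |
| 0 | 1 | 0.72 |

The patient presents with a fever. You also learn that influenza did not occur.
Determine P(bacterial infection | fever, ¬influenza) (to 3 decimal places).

Weight on bacterial infection=true, given the evidence: 0.71×0.07 = 0.049700
The normalizing constant is 0.07×0.93 + 0.71×0.07 = 0.114800
P(bacterial infection | fever, ¬influenza) = 0.049700/0.114800 ≈ 0.433

P(bacterial infection | fever, ¬influenza) ≈ 0.433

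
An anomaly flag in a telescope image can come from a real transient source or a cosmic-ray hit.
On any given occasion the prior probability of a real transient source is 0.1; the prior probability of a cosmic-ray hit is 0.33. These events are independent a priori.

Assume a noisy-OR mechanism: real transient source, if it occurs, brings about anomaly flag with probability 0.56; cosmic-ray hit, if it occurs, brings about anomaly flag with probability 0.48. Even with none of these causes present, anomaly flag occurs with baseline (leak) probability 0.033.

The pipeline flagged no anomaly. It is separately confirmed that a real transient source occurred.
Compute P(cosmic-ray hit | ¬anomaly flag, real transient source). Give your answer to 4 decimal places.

Under noisy-OR, P(anomaly flag | causes) = 1 − (1−0.033)·∏(1−qᵢ) over the active causes.
Sum P(¬anomaly flag|·) weighted by the priors over both values of cosmic-ray hit:
  P(¬anomaly flag | real transient source) = 0.42548*0.67 + 0.22125*0.33
        = 0.285072 + 0.073013 = 0.358085
The terms with cosmic-ray hit present sum to 0.073013, so
  P(cosmic-ray hit | ¬anomaly flag, real transient source) = 0.073013 / 0.358085 ≈ 0.2039

P(cosmic-ray hit | ¬anomaly flag, real transient source) ≈ 0.2039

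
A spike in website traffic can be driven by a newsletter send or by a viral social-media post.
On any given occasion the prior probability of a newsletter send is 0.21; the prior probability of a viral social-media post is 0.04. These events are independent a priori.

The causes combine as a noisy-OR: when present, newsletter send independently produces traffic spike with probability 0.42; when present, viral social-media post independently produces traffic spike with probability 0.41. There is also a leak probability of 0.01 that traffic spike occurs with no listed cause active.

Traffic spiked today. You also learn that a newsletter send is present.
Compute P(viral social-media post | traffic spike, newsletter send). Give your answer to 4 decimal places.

P(viral social-media post | traffic spike, newsletter send) ≈ 0.0608

Under noisy-OR, P(traffic spike | causes) = 1 − (1−0.01)·∏(1−qᵢ) over the active causes.
For the numerator, keep only viral social-media post=true terms: 0.661222*0.04 = 0.026449
Denominator P(traffic spike | newsletter send): 0.4258*0.96 + 0.661222*0.04 = 0.435217
P(viral social-media post | traffic spike, newsletter send) = 0.026449/0.435217 ≈ 0.0608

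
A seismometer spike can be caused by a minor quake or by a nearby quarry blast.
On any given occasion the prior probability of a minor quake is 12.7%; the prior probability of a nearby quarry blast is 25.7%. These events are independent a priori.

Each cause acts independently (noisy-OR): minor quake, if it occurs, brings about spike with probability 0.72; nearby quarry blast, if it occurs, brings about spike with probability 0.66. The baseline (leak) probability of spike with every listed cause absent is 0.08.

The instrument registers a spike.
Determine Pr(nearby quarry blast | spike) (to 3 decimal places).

Under noisy-OR, P(spike | causes) = 1 − (1−0.08)·∏(1−qᵢ) over the active causes.
Weight on nearby quarry blast=true, given the evidence: 0.154181 + 0.029780 = 0.183961
Denominator P(spike): 0.08×0.873×0.743 + 0.6872×0.873×0.257 + 0.7424×0.127×0.743 + 0.912416×0.127×0.257 = 0.305906
Posterior = 0.183961 / 0.305906 ≈ 0.601

Pr(nearby quarry blast | spike) ≈ 0.601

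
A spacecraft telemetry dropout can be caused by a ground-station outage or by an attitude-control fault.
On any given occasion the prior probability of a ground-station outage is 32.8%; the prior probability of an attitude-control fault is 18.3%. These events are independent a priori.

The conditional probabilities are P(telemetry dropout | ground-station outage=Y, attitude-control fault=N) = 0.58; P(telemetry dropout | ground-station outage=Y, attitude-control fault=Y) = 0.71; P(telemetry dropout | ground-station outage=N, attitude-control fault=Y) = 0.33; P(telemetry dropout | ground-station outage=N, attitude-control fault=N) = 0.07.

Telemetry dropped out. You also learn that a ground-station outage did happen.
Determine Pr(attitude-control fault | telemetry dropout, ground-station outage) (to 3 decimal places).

By total probability over both values of attitude-control fault:
  P(telemetry dropout | ground-station outage) = 0.58×0.817 + 0.71×0.183
        = 0.473860 + 0.129930 = 0.603790
The terms with attitude-control fault present sum to 0.129930, so
  P(attitude-control fault | telemetry dropout, ground-station outage) = 0.129930 / 0.603790 ≈ 0.215

Pr(attitude-control fault | telemetry dropout, ground-station outage) ≈ 0.215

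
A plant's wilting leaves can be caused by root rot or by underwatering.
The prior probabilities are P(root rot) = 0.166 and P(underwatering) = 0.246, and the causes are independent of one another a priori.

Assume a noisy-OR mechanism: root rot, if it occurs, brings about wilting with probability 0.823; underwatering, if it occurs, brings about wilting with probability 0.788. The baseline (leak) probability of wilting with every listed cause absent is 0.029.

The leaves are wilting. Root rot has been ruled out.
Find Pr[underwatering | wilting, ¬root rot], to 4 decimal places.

Pr[underwatering | wilting, ¬root rot] ≈ 0.8993

Under noisy-OR, P(wilting | causes) = 1 − (1−0.029)·∏(1−qᵢ) over the active causes.
P(wilting | ¬root rot) = 0.029*0.754 + 0.794148*0.246 = 0.021866 + 0.195360 = 0.217226
The underwatering-present share is 0.794148*0.246 = 0.195360.
So P(underwatering | wilting, ¬root rot) = 0.195360/0.217226 ≈ 0.8993.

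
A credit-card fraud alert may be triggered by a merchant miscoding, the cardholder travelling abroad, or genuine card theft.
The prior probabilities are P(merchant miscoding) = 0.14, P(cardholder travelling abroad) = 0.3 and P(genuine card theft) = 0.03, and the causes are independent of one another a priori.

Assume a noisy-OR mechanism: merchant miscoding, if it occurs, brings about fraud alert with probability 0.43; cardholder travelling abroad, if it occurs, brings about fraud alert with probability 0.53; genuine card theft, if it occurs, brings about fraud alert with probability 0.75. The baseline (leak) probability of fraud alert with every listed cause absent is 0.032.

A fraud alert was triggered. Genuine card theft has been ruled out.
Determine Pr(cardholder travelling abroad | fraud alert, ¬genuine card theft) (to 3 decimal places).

Pr(cardholder travelling abroad | fraud alert, ¬genuine card theft) ≈ 0.731

Under noisy-OR, P(fraud alert | causes) = 1 − (1−0.032)·∏(1−qᵢ) over the active causes.
Sum P(fraud alert|·) weighted by the priors over the 4 (merchant miscoding, cardholder travelling abroad) configurations:
  P(fraud alert | ¬genuine card theft) = 0.032*0.86*0.7 + 0.54504*0.86*0.3 + 0.44824*0.14*0.7 + 0.740673*0.14*0.3
        = 0.019264 + 0.140620 + 0.043928 + 0.031108 = 0.234920
Keeping only the cardholder travelling abroad-present terms gives 0.171728, so
  P(cardholder travelling abroad | fraud alert, ¬genuine card theft) = 0.171728 / 0.234920 ≈ 0.731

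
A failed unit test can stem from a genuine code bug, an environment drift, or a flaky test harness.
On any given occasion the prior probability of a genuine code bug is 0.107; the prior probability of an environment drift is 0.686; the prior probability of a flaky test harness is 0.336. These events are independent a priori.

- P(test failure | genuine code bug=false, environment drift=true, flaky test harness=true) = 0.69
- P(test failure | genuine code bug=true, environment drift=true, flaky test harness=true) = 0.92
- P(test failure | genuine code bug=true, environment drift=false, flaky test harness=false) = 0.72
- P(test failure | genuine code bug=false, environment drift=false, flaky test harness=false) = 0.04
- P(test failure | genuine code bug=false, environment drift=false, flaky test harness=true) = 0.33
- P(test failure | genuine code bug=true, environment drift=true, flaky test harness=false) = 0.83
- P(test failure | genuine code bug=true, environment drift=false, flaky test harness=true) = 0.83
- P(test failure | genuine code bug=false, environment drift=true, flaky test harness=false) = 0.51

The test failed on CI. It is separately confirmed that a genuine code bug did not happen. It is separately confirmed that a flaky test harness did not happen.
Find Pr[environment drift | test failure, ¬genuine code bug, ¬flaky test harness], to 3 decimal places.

Pr[environment drift | test failure, ¬genuine code bug, ¬flaky test harness] ≈ 0.965

P(test failure | ¬genuine code bug, ¬flaky test harness) = 0.04*0.314 + 0.51*0.686 = 0.012560 + 0.349860 = 0.362420
Of this, 0.349860 comes from 0.51*0.686 (the environment drift=true cases).
P(environment drift | test failure, ¬genuine code bug, ¬flaky test harness) = 0.349860 / 0.362420 ≈ 0.965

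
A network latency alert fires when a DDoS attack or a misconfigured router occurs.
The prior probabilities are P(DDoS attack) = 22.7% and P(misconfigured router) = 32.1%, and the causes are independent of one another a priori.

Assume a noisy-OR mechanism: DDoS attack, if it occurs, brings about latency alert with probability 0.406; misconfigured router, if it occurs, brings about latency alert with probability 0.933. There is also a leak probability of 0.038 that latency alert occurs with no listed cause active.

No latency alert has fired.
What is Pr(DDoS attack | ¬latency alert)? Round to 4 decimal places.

Pr(DDoS attack | ¬latency alert) ≈ 0.1485

Under noisy-OR, P(latency alert | causes) = 1 − (1−0.038)·∏(1−qᵢ) over the active causes.
P(¬latency alert) = 0.962·0.773·0.679 + 0.064454·0.773·0.321 + 0.571428·0.227·0.679 + 0.038286·0.227·0.321 = 0.504922 + 0.015993 + 0.088076 + 0.002790 = 0.611781
The DDoS attack-present share is 0.088076 + 0.002790 = 0.090866.
P(DDoS attack | ¬latency alert) = 0.090866 / 0.611781 ≈ 0.1485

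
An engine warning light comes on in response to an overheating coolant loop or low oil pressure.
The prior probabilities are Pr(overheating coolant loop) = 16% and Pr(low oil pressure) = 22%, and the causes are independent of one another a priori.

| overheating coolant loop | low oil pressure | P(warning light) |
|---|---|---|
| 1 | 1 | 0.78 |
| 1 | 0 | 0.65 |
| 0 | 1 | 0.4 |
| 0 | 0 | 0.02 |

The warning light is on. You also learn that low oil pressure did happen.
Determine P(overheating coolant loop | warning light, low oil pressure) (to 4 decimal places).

P(overheating coolant loop | warning light, low oil pressure) ≈ 0.2708

P(warning light | low oil pressure) = 0.4*0.84 + 0.78*0.16 = 0.336000 + 0.124800 = 0.460800
The overheating coolant loop-present share is 0.78*0.16 = 0.124800.
So P(overheating coolant loop | warning light, low oil pressure) = 0.124800/0.460800 ≈ 0.2708.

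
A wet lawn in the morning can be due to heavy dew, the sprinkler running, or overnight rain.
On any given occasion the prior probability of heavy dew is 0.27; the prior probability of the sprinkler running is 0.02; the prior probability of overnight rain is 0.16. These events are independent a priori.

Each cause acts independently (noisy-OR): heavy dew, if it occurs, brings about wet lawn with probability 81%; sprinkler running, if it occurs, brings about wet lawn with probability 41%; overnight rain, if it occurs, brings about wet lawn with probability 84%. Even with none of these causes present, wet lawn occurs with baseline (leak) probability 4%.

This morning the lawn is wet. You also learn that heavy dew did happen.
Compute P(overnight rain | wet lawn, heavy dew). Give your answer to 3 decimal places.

P(overnight rain | wet lawn, heavy dew) ≈ 0.184

Under noisy-OR, P(wet lawn | causes) = 1 − (1−0.04)·∏(1−qᵢ) over the active causes.
Numerator (weight on configurations with overnight rain): 0.152224 + 0.003145 = 0.155369
Denominator P(wet lawn | heavy dew): 0.8176·0.98·0.84 + 0.970816·0.98·0.16 + 0.892384·0.02·0.84 + 0.982781·0.02·0.16 = 0.843409
P(overnight rain | wet lawn, heavy dew) = 0.155369/0.843409 ≈ 0.184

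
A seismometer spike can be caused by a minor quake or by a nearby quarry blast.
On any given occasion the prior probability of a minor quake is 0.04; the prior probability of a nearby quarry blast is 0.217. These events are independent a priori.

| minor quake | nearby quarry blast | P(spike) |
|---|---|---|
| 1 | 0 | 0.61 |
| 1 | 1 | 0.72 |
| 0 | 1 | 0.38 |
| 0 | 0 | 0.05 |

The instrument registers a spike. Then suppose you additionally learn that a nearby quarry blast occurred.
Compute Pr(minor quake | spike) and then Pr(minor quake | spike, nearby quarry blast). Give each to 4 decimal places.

Pr(minor quake | spike) ≈ 0.1784; Pr(minor quake | spike, nearby quarry blast) ≈ 0.0732

P(spike) = 0.05·0.96·0.783 + 0.38·0.96·0.217 + 0.61·0.04·0.783 + 0.72·0.04·0.217 = 0.037584 + 0.079162 + 0.019105 + 0.006250 = 0.142101
Of this, 0.025355 comes from 0.019105 + 0.006250 (the minor quake=true cases).
P(minor quake | spike) = 0.025355 / 0.142101 ≈ 0.1784

Now also conditioning on nearby quarry blast=true:
Weight on minor quake=true, given the evidence: 0.72×0.04 = 0.028800
Denominator P(spike | nearby quarry blast): 0.38×0.96 + 0.72×0.04 = 0.393600
Posterior = 0.028800 / 0.393600 ≈ 0.0732
— nearby quarry blast explains away the evidence for minor quake.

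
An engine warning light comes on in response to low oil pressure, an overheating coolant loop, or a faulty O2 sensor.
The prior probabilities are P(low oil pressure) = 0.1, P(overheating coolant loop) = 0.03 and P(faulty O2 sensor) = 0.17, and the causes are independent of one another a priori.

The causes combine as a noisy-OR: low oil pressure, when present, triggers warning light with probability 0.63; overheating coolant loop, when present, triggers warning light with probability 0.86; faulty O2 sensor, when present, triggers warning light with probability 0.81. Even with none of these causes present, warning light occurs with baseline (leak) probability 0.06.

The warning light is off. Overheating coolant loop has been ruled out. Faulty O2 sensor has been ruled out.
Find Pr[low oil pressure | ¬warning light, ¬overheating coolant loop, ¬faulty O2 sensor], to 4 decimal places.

Pr[low oil pressure | ¬warning light, ¬overheating coolant loop, ¬faulty O2 sensor] ≈ 0.0395

Under noisy-OR, P(warning light | causes) = 1 − (1−0.06)·∏(1−qᵢ) over the active causes.
Sum P(¬warning light|·) weighted by the priors over both values of low oil pressure:
  P(¬warning light | ¬overheating coolant loop, ¬faulty O2 sensor) = 0.94*0.9 + 0.3478*0.1
        = 0.846000 + 0.034780 = 0.880780
The terms with low oil pressure present sum to 0.034780, so
  P(low oil pressure | ¬warning light, ¬overheating coolant loop, ¬faulty O2 sensor) = 0.034780 / 0.880780 ≈ 0.0395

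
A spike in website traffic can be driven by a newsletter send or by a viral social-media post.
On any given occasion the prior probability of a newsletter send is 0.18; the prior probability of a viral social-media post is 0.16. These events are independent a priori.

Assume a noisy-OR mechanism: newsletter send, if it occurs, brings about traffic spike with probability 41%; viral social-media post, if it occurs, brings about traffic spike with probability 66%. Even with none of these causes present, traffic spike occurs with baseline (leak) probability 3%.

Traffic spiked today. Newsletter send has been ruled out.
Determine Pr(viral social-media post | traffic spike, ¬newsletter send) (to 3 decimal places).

Pr(viral social-media post | traffic spike, ¬newsletter send) ≈ 0.810

Under noisy-OR, P(traffic spike | causes) = 1 − (1−0.03)·∏(1−qᵢ) over the active causes.
For the numerator, keep only viral social-media post=true terms: 0.6702*0.16 = 0.107232
Normalizer over all consistent configurations: 0.03*0.84 + 0.6702*0.16 = 0.132432
P(viral social-media post | traffic spike, ¬newsletter send) = 0.107232/0.132432 ≈ 0.810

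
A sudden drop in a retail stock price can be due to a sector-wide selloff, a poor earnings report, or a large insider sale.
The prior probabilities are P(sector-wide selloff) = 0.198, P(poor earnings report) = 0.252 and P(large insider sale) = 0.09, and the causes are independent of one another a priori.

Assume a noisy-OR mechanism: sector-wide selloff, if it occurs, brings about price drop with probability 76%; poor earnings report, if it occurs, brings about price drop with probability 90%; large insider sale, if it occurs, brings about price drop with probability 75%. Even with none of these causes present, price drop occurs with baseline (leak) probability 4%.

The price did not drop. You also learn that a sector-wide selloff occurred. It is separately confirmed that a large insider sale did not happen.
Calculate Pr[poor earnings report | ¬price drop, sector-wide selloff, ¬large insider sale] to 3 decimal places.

Under noisy-OR, P(price drop | causes) = 1 − (1−0.04)·∏(1−qᵢ) over the active causes.
Numerator (weight on configurations with poor earnings report): 0.02304*0.252 = 0.005806
Normalizer over all consistent configurations: 0.2304*0.748 + 0.02304*0.252 = 0.178145
Posterior = 0.005806 / 0.178145 ≈ 0.033

Pr[poor earnings report | ¬price drop, sector-wide selloff, ¬large insider sale] ≈ 0.033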